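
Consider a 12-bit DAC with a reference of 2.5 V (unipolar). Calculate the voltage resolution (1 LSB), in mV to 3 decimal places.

Full-scale span = 2.5 V.
LSB = 2.5 / 2^12 = 2.5 / 4096 = 0.000610352 V = 0.610 mV.

0.610 mV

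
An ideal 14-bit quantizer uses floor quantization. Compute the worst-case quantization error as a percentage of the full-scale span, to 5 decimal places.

Truncating → worst-case error = 1 LSB = V_FS/2^14, so 100/16384 = 0.00610352 % of full scale.

0.00610 %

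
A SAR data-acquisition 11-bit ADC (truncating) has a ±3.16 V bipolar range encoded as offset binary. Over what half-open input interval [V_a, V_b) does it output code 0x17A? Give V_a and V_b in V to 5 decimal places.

[-1.99352 V, -1.99043 V)

LSB = 6.32/2^11 = 3.086 mV.
Code 0x17A = 378 decimal.
V_a = V_low + 378·LSB = -1.99352 V; V_b = V_low + 379·LSB = -1.99043 V.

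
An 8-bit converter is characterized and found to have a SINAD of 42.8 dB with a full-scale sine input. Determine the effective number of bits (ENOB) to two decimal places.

6.82 bits

ENOB = (SINAD − 1.76) / 6.02 = (42.8 − 1.76)/6.02 = 6.817.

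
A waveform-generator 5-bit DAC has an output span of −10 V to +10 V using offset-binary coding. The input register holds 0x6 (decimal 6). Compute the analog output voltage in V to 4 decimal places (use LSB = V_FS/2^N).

LSB = 20 V / 2^5 = 0.6250 V.
Code 0x6 = 6 decimal.
V_out = (−10) + 6 × 0.625 V = -6.25 V.

-6.2500 V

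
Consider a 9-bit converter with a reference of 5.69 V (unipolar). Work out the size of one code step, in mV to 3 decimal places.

11.113 mV

Full-scale span = 5.69 V.
LSB = 5.69 / 2^9 = 5.69 / 512 = 0.0111133 V = 11.113 mV.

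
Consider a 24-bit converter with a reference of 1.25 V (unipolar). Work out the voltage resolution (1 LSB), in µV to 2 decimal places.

Full-scale span = 1.25 V.
LSB = 1.25 / 2^24 = 1.25 / 16777216 = 7.45058e-08 V = 0.07 µV.

0.07 µV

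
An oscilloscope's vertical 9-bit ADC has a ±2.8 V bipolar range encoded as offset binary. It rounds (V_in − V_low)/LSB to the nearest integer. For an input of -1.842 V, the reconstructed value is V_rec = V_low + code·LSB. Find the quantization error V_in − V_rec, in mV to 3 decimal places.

-4.500 mV

One LSB is 5.6 V / 512 = 10.938 mV.
Scaled input = 87.5886 LSBs, so code = 88.
Code 88 maps back to (−2.8) + 88×0.0109375 V = -1.8375 V.
Error = -1.842 − (−1.8375) = -0.0045 V = -4.500 mV.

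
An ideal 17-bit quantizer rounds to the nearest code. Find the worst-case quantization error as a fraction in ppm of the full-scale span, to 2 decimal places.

3.81 ppm

Rounding → worst-case error = ½ LSB = V_FS/2^18, so 1e+06/262144 = 3.8147 ppm of full scale.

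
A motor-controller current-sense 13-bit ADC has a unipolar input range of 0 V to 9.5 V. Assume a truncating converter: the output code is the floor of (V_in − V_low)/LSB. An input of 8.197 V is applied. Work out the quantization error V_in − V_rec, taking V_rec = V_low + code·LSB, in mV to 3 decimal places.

LSB = 9.5/2^13 = 1.160 mV.
(8.197 − 0)/0.00115967 = 7068.4025; ⌊·⌋ gives code 7068.
Reconstructed: 8.1965332 V.
Error = 8.197 − 8.1965332 = 0.000466797 V = 0.467 mV.

0.467 mV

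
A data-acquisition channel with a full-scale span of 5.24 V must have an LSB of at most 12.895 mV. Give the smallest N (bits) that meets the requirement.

9 bits

Number of steps required ≥ 5.24 V / 12.895 mV = 406.36.
Need 2^N ≥ 406.36; 2^8 = 256, 2^9 = 512.
Minimum N = 9.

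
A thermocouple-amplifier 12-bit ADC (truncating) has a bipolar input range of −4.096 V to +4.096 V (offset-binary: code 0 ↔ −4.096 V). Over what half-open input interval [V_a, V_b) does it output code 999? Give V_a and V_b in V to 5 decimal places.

[-2.09800 V, -2.09600 V)

LSB = 8.192/2^12 = 2.000 mV.
V_a = V_low + 999·LSB = -2.098 V; V_b = V_low + 1000·LSB = -2.096 V.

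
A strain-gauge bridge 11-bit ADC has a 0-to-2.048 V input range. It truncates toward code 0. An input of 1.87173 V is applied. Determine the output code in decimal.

With 2048 levels over 2.048 V, one step is 1.000 mV.
(1.87173 − 0) / 0.001 = 1871.730 LSBs.
⌊·⌋(1871.730) = 1871.

code 1871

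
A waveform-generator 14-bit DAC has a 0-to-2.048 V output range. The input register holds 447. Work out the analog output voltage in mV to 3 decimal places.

55.875 mV

LSB = 2.048 V / 2^14 = 125.00 µV.
V_out = 0 + 447 × 0.000125 V = 0.055875 V.
= 55.875 mV.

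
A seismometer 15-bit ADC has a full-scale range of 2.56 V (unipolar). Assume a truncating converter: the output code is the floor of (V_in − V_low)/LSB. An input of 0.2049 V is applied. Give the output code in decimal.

code 2622

Full-scale span = 2.56 V; LSB = 2.56/2^15 = 78.12 µV.
Input sits at 2622.720 steps above V_low.
⌊·⌋(2622.720) = 2622.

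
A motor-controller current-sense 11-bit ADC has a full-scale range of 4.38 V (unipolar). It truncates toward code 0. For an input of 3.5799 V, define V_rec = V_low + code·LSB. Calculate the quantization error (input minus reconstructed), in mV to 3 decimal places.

1.902 mV

Step size: 4.38 V ÷ 2^11 = 2.139 mV.
(V_in − V_low)/LSB = (3.5799 − 0)/0.00213867 = 1673.8893 → code 1673 (floor).
Reconstructed: 3.577998 V.
Error = 3.5799 − 3.577998 = 0.00190195 V = 1.902 mV.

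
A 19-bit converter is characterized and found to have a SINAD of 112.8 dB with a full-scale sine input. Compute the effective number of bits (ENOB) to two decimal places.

18.45 bits

ENOB = (SINAD − 1.76) / 6.02 = (112.8 − 1.76)/6.02 = 18.445.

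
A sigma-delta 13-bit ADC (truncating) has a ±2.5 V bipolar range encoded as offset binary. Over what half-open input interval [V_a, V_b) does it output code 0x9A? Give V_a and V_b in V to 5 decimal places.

[-2.40601 V, -2.40540 V)

LSB = 5/2^13 = 0.610 mV.
Code 0x9A = 154 decimal.
V_a = V_low + 154·LSB = -2.40601 V; V_b = V_low + 155·LSB = -2.4054 V.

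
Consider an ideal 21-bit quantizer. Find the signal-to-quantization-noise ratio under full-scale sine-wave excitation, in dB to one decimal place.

128.2 dB

SNR ≈ 6.02·N + 1.76 dB = 6.02·21 + 1.76 = 128.18 dB.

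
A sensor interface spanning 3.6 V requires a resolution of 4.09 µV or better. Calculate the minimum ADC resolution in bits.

20 bits

Number of steps required ≥ 3.6 V / 4.09 µV = 880195.60.
Need 2^N ≥ 880195.60; 2^19 = 524288, 2^20 = 1048576.
Minimum N = 20.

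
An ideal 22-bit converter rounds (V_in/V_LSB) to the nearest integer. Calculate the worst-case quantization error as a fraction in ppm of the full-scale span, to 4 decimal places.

0.1192 ppm

Rounding → worst-case error = ½ LSB = V_FS/2^23, so 1e+06/8388608 = 0.119209 ppm of full scale.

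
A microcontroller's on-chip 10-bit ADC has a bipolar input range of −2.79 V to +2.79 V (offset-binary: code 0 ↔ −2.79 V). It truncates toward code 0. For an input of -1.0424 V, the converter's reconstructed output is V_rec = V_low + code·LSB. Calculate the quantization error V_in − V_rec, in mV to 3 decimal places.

3.850 mV

Step size: 5.58 V ÷ 2^10 = 5.449 mV.
Scaled input = 320.7065 LSBs, so code = 320.
V_rec = (−2.79) + 320·0.00544922 = -1.04625 V.
Error = -1.0424 − (−1.04625) = 0.00385 V = 3.850 mV.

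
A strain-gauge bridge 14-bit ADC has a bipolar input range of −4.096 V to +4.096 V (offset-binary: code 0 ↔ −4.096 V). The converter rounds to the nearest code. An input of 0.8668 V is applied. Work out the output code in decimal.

With 16384 levels over 8.192 V, one step is 0.500 mV.
(V_in − V_low)/LSB = (0.8668 − (−4.096)) / 0.0005 = 9925.600.
Round → code 9926.

code 9926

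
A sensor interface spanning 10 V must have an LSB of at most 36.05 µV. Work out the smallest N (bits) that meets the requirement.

Number of steps required ≥ 10 V / 36.05 µV = 277392.51.
Need 2^N ≥ 277392.51; 2^18 = 262144, 2^19 = 524288.
Minimum N = 19.

19 bits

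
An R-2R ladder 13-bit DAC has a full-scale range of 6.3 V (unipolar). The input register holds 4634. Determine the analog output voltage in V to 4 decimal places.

LSB = 6.3 V / 2^13 = 0.769 mV.
V_out = 0 + 4634 × 0.000769043 V = 3.56375 V.

3.5637 V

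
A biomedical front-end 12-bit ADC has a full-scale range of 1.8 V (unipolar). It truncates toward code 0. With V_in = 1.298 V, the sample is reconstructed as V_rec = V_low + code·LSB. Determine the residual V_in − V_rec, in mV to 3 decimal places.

Step size: 1.8 V ÷ 2^12 = 439.45 µV.
(V_in − V_low)/LSB = (1.298 − 0)/0.000439453 = 2953.6711 → code 2953 (floor).
V_rec = 0 + 2953·0.000439453 = 1.2977051 V.
Difference: 0.000294922 V → 0.295 mV.

0.295 mV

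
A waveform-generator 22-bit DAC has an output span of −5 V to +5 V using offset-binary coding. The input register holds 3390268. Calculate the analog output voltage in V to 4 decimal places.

LSB = 10 V / 2^22 = 2.38 µV.
V_out = (−5) + 3390268 × 2.38419e-06 V = 3.08303 V.

3.0830 V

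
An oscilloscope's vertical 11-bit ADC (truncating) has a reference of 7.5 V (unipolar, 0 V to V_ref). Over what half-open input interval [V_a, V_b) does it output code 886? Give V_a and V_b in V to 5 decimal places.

LSB = 7.5/2^11 = 3.662 mV.
V_a = V_low + 886·LSB = 3.24463 V; V_b = V_low + 887·LSB = 3.24829 V.

[3.24463 V, 3.24829 V)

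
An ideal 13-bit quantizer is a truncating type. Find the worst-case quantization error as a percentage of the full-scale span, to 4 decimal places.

Truncating → worst-case error = 1 LSB = V_FS/2^13, so 100/8192 = 0.012207 % of full scale.

0.0122 %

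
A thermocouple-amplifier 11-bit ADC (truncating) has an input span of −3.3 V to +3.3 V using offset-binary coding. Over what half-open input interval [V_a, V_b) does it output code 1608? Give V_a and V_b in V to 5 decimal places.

[1.88203 V, 1.88525 V)

LSB = 6.6/2^11 = 3.223 mV.
V_a = V_low + 1608·LSB = 1.88203 V; V_b = V_low + 1609·LSB = 1.88525 V.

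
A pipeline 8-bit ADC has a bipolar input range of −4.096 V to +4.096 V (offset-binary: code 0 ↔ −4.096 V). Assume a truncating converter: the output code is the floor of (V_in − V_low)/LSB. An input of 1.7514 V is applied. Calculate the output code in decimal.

code 182

With 256 levels over 8.192 V, one step is 32.000 mV.
Input sits at 182.731 steps above V_low.
Floor → code 182.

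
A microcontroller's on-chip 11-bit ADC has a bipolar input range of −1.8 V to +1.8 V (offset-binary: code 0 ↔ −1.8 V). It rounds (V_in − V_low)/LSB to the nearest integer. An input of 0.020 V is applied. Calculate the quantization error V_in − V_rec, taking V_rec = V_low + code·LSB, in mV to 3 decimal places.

0.664 mV

LSB = 3.6/2^11 = 1.758 mV.
Scaled input = 1035.3778 LSBs, so code = 1035.
V_rec = (−1.8) + 1035·0.00175781 = 0.019335938 V.
Error = 0.020 − 0.019335938 = 0.000664063 V = 0.664 mV.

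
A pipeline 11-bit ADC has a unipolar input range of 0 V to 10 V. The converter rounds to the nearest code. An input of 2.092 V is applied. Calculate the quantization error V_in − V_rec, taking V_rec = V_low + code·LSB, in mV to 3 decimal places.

One LSB is 10 V / 2048 = 4.883 mV.
(2.092 − 0)/0.00488281 = 428.4416; round gives code 428.
Code 428 maps back to 0 + 428×0.00488281 V = 2.0898438 V.
Difference: 0.00215625 V → 2.156 mV.

2.156 mV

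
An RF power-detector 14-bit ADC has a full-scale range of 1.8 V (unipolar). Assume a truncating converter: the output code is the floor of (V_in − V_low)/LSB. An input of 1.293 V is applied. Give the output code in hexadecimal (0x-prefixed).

LSB = 1.8 V / 16384 = 109.86 µV.
(1.293 − 0) / 0.000109863 = 11769.173 LSBs.
So the output code is 11769.
In hexadecimal (0x-prefixed): 0x2DF9.

code 0x2DF9 (decimal 11769)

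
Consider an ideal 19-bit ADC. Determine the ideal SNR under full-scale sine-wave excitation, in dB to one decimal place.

116.1 dB

SNR ≈ 6.02·N + 1.76 dB = 6.02·19 + 1.76 = 116.14 dB.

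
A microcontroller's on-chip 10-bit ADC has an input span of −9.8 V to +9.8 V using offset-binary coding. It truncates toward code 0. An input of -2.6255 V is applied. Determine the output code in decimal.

code 374

LSB = 19.6 V / 1024 = 19.141 mV.
(-2.6255 − (−9.8)) / 0.0191406 = 374.831 LSBs.
Floor → code 374.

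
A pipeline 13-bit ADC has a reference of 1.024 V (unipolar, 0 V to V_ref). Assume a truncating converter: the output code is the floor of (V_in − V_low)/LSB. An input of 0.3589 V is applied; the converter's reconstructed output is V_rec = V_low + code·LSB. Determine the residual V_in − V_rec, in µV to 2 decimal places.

25.00 µV

One LSB is 1.024 V / 8192 = 125.00 µV.
Scaled input = 2871.2000 LSBs, so code = 2871.
Code 2871 maps back to 0 + 2871×0.000125 V = 0.358875 V.
Difference: 2.5e-05 V → 25.00 µV.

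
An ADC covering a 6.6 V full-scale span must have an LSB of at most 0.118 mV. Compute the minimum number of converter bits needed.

Number of steps required ≥ 6.6 V / 0.118 mV = 55932.20.
Need 2^N ≥ 55932.20; 2^15 = 32768, 2^16 = 65536.
Minimum N = 16.

16 bits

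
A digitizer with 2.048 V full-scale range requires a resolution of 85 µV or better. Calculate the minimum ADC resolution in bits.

Number of steps required ≥ 2.048 V / 85 µV = 24094.12.
Need 2^N ≥ 24094.12; 2^14 = 16384, 2^15 = 32768.
Minimum N = 15.

15 bits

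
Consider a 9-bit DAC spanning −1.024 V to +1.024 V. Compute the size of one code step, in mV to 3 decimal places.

4.000 mV

Full-scale span = 2.048 V.
LSB = 2.048 / 2^9 = 2.048 / 512 = 0.004 V = 4.000 mV.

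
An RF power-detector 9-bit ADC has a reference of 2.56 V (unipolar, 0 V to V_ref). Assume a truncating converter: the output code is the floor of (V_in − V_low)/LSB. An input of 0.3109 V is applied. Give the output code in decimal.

Full-scale span = 2.56 V; LSB = 2.56/2^9 = 5.000 mV.
(0.3109 − 0) / 0.005 = 62.180 LSBs.
Floor → code 62.

code 62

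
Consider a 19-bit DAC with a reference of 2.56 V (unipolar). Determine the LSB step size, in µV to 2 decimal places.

4.88 µV

Full-scale span = 2.56 V.
LSB = 2.56 / 2^19 = 2.56 / 524288 = 4.88281e-06 V = 4.88 µV.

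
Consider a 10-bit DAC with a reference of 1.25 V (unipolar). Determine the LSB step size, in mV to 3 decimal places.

1.221 mV

Full-scale span = 1.25 V.
LSB = 1.25 / 2^10 = 1.25 / 1024 = 0.0012207 V = 1.221 mV.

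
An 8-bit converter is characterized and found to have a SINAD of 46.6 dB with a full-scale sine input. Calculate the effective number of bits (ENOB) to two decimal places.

ENOB = (SINAD − 1.76) / 6.02 = (46.6 − 1.76)/6.02 = 7.449.

7.45 bits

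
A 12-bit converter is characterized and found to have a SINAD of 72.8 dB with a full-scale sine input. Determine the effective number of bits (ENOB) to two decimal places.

11.80 bits

ENOB = (SINAD − 1.76) / 6.02 = (72.8 − 1.76)/6.02 = 11.801.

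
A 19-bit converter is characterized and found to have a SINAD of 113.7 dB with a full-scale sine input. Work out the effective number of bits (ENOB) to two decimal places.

18.59 bits

ENOB = (SINAD − 1.76) / 6.02 = (113.7 − 1.76)/6.02 = 18.595.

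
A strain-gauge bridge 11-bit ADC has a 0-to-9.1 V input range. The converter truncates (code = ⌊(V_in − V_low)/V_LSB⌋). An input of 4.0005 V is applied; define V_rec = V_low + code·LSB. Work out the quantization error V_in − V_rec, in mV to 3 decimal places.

1.477 mV

Step size: 9.1 V ÷ 2^11 = 4.443 mV.
Scaled input = 900.3323 LSBs, so code = 900.
Reconstructed: 3.9990234 V.
V_in − V_rec = 0.00147656 V = 1.477 mV.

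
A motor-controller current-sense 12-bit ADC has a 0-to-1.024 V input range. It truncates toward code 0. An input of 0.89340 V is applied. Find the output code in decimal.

With 4096 levels over 1.024 V, one step is 250.00 µV.
Input sits at 3573.600 steps above V_low.
⌊·⌋(3573.600) = 3573.

code 3573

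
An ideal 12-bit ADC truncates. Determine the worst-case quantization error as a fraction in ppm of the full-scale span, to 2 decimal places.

Truncating → worst-case error = 1 LSB = V_FS/2^12, so 1e+06/4096 = 244.141 ppm of full scale.

244.14 ppm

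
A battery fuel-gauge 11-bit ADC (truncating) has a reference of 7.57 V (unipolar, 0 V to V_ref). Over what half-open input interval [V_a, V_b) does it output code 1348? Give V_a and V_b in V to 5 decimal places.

[4.98260 V, 4.98629 V)

LSB = 7.57/2^11 = 3.696 mV.
V_a = V_low + 1348·LSB = 4.9826 V; V_b = V_low + 1349·LSB = 4.98629 V.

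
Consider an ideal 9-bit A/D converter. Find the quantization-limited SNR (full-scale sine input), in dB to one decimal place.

SNR ≈ 6.02·N + 1.76 dB = 6.02·9 + 1.76 = 55.94 dB.

55.9 dB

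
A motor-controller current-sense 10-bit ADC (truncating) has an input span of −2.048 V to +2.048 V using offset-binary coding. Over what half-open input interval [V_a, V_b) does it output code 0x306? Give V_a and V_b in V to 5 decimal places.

[1.04800 V, 1.05200 V)

LSB = 4.096/2^10 = 4.000 mV.
Code 0x306 = 774 decimal.
V_a = V_low + 774·LSB = 1.048 V; V_b = V_low + 775·LSB = 1.052 V.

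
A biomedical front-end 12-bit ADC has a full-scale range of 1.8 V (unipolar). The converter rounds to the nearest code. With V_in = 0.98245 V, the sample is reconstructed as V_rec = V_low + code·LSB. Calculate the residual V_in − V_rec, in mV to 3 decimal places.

One LSB is 1.8 V / 4096 = 439.45 µV.
Scaled input = 2235.6196 LSBs, so code = 2236.
Code 2236 maps back to 0 + 2236×0.000439453 V = 0.98261719 V.
Difference: -0.000167187 V → -0.167 mV.

-0.167 mV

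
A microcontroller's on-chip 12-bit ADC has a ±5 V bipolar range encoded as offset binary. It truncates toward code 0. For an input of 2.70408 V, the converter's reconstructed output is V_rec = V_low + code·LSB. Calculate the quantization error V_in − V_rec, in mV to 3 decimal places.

One LSB is 10 V / 4096 = 2.441 mV.
(V_in − V_low)/LSB = (2.70408 − (−5))/0.00244141 = 3155.5912 → code 3155 (floor).
Code 3155 maps back to (−5) + 3155×0.00244141 V = 2.7026367 V.
V_in − V_rec = 0.00144328 V = 1.443 mV.

1.443 mV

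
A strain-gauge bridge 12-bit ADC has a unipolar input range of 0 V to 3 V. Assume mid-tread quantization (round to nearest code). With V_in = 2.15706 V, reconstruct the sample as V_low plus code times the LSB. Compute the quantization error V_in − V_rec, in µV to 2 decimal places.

One LSB is 3 V / 4096 = 0.732 mV.
Scaled input = 2945.1059 LSBs, so code = 2945.
Reconstructed: 2.1569824 V.
V_in − V_rec = 7.75781e-05 V = 77.58 µV.

77.58 µV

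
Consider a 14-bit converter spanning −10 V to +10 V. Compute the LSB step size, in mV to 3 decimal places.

Full-scale span = 20 V.
LSB = 20 / 2^14 = 20 / 16384 = 0.0012207 V = 1.221 mV.

1.221 mV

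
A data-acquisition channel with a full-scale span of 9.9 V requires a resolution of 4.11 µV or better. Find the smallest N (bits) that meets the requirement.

22 bits

Number of steps required ≥ 9.9 V / 4.11 µV = 2408759.12.
Need 2^N ≥ 2408759.12; 2^21 = 2097152, 2^22 = 4194304.
Minimum N = 22.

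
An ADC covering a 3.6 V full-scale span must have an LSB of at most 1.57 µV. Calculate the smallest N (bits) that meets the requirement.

22 bits

Number of steps required ≥ 3.6 V / 1.57 µV = 2292993.63.
Need 2^N ≥ 2292993.63; 2^21 = 2097152, 2^22 = 4194304.
Minimum N = 22.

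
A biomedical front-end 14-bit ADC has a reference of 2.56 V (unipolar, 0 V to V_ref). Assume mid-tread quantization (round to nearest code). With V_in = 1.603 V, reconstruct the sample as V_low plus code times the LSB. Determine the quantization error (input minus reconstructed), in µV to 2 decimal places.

LSB = 2.56/2^14 = 156.25 µV.
(1.603 − 0)/0.00015625 = 10259.2000; round gives code 10259.
Code 10259 maps back to 0 + 10259×0.00015625 V = 1.6029688 V.
Difference: 3.125e-05 V → 31.25 µV.

31.25 µV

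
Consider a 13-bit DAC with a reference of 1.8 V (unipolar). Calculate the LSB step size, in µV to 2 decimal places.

219.73 µV

Full-scale span = 1.8 V.
LSB = 1.8 / 2^13 = 1.8 / 8192 = 0.000219727 V = 219.73 µV.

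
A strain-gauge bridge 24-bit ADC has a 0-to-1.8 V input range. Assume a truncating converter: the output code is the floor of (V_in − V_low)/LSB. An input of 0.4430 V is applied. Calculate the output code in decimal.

LSB = 1.8 V / 16777216 = 0.11 µV.
(V_in − V_low)/LSB = (0.4430 − 0) / 1.07288e-07 = 4129059.271.
So the output code is 4129059.

code 4129059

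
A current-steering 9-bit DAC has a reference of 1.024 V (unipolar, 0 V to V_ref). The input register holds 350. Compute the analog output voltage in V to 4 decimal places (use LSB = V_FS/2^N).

0.7000 V

LSB = 1.024 V / 2^9 = 2.000 mV.
V_out = 0 + 350 × 0.002 V = 0.7 V.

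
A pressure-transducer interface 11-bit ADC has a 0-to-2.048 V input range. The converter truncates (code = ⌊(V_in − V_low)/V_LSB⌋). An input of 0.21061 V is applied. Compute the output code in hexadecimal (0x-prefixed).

code 0xD2 (decimal 210)

LSB = 2.048 V / 2048 = 1.000 mV.
Input sits at 210.610 steps above V_low.
So the output code is 210.
In hexadecimal (0x-prefixed): 0xD2.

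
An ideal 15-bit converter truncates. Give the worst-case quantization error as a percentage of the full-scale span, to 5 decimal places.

0.00305 %

Truncating → worst-case error = 1 LSB = V_FS/2^15, so 100/32768 = 0.00305176 % of full scale.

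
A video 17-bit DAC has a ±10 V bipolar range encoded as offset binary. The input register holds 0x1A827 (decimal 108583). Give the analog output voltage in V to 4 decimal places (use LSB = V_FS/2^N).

LSB = 20 V / 2^17 = 152.59 µV.
Code 0x1A827 = 108583 decimal.
V_out = (−10) + 108583 × 0.000152588 V = 6.56845 V.

6.5685 V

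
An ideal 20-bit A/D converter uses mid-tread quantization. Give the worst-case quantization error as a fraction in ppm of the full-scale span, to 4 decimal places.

0.4768 ppm

Rounding → worst-case error = ½ LSB = V_FS/2^21, so 1e+06/2097152 = 0.476837 ppm of full scale.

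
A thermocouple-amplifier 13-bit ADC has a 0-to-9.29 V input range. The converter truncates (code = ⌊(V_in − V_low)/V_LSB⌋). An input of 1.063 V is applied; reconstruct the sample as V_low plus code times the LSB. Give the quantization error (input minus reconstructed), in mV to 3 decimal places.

One LSB is 9.29 V / 8192 = 1.134 mV.
Scaled input = 937.3623 LSBs, so code = 937.
Code 937 maps back to 0 + 937×0.00113403 V = 1.0625891 V.
V_in − V_rec = 0.000410889 V = 0.411 mV.

0.411 mV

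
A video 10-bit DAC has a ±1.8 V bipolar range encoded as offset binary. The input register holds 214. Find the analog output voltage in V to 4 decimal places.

-1.0477 V

LSB = 3.6 V / 2^10 = 3.516 mV.
V_out = (−1.8) + 214 × 0.00351563 V = -1.04766 V.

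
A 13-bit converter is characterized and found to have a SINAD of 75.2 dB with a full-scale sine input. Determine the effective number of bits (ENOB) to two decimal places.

ENOB = (SINAD − 1.76) / 6.02 = (75.2 − 1.76)/6.02 = 12.199.

12.20 bits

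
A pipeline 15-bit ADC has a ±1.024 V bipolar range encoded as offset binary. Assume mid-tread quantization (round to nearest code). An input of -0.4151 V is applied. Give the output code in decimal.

code 9742

With 32768 levels over 2.048 V, one step is 62.50 µV.
(-0.4151 − (−1.024)) / 6.25e-05 = 9742.400 LSBs.
Round → code 9742.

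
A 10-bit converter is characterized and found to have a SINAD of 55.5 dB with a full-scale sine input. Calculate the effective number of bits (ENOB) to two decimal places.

ENOB = (SINAD − 1.76) / 6.02 = (55.5 − 1.76)/6.02 = 8.927.

8.93 bits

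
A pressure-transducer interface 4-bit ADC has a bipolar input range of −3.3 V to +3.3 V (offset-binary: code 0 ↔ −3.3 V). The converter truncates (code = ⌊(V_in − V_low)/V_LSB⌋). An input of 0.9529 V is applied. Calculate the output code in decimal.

code 10

LSB = 6.6 V / 16 = 412.500 mV.
(0.9529 − (−3.3)) / 0.4125 = 10.310 LSBs.
Floor → code 10.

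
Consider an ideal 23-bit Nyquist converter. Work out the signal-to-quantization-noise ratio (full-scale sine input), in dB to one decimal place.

SNR ≈ 6.02·N + 1.76 dB = 6.02·23 + 1.76 = 140.22 dB.

140.2 dB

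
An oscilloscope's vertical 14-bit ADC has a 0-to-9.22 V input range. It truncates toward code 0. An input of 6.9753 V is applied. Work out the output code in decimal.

code 12395

With 16384 levels over 9.22 V, one step is 0.563 mV.
(V_in − V_low)/LSB = (6.9753 − 0) / 0.000562744 = 12395.153.
So the output code is 12395.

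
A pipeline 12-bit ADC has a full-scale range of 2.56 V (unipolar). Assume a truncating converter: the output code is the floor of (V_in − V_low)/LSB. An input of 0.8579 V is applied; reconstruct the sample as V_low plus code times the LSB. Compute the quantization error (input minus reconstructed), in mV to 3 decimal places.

One LSB is 2.56 V / 4096 = 0.625 mV.
(V_in − V_low)/LSB = (0.8579 − 0)/0.000625 = 1372.6400 → code 1372 (floor).
Code 1372 maps back to 0 + 1372×0.000625 V = 0.8575 V.
V_in − V_rec = 0.0004 V = 0.400 mV.

0.400 mV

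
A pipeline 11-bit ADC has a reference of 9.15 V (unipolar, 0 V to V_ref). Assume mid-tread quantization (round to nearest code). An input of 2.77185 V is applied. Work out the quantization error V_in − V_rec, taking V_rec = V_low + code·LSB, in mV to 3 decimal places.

Step size: 9.15 V ÷ 2^11 = 4.468 mV.
(V_in − V_low)/LSB = (2.77185 − 0)/0.00446777 = 620.4097 → code 620 (round).
Reconstructed: 2.7700195 V.
Difference: 0.00183047 V → 1.830 mV.

1.830 mV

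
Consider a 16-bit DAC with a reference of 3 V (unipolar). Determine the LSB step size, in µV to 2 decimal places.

45.78 µV

Full-scale span = 3 V.
LSB = 3 / 2^16 = 3 / 65536 = 4.57764e-05 V = 45.78 µV.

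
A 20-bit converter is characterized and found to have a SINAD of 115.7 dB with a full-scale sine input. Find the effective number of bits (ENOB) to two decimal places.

ENOB = (SINAD − 1.76) / 6.02 = (115.7 − 1.76)/6.02 = 18.927.

18.93 bits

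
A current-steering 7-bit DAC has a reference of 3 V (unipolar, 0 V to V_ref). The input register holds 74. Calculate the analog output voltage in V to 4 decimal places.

1.7344 V

LSB = 3 V / 2^7 = 23.438 mV.
V_out = 0 + 74 × 0.0234375 V = 1.73438 V.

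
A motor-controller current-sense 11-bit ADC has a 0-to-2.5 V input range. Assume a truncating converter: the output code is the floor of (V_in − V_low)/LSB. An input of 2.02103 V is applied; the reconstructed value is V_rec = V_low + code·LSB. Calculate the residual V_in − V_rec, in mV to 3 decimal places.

0.766 mV

One LSB is 2.5 V / 2048 = 1.221 mV.
(V_in − V_low)/LSB = (2.02103 − 0)/0.0012207 = 1655.6278 → code 1655 (floor).
V_rec = 0 + 1655·0.0012207 = 2.0202637 V.
Difference: 0.000766328 V → 0.766 mV.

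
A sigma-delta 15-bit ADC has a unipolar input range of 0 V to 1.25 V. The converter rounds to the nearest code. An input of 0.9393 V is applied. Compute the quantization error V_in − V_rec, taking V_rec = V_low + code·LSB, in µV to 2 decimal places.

7.09 µV

Step size: 1.25 V ÷ 2^15 = 38.15 µV.
(V_in − V_low)/LSB = (0.9393 − 0)/3.8147e-05 = 24623.1859 → code 24623 (round).
Reconstructed: 0.93929291 V.
Difference: 7.09229e-06 V → 7.09 µV.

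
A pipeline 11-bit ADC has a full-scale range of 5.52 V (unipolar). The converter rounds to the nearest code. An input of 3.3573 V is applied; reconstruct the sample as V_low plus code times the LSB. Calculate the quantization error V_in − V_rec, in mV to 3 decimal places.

One LSB is 5.52 V / 2048 = 2.695 mV.
(V_in − V_low)/LSB = (3.3573 − 0)/0.00269531 = 1245.6070 → code 1246 (round).
Reconstructed: 3.3583594 V.
Difference: -0.00105937 V → -1.059 mV.

-1.059 mV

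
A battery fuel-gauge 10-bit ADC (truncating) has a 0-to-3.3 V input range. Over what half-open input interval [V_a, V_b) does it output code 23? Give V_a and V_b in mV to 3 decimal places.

[74.121 mV, 77.344 mV)

LSB = 3.3/2^10 = 3.223 mV.
V_a = V_low + 23·LSB = 0.0741211 V; V_b = V_low + 24·LSB = 0.0773438 V.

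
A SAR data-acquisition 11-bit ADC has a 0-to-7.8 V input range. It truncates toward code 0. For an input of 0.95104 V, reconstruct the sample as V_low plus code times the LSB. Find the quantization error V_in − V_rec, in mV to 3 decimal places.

2.700 mV

LSB = 7.8/2^11 = 3.809 mV.
Scaled input = 249.7090 LSBs, so code = 249.
V_rec = 0 + 249·0.00380859 = 0.94833984 V.
Difference: 0.00270016 V → 2.700 mV.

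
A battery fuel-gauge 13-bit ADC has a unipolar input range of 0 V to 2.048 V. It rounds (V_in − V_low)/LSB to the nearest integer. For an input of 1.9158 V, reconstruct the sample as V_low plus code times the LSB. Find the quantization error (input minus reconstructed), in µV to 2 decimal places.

LSB = 2.048/2^13 = 250.00 µV.
(1.9158 − 0)/0.00025 = 7663.2000; round gives code 7663.
Code 7663 maps back to 0 + 7663×0.00025 V = 1.91575 V.
Difference: 5e-05 V → 50.00 µV.

50.00 µV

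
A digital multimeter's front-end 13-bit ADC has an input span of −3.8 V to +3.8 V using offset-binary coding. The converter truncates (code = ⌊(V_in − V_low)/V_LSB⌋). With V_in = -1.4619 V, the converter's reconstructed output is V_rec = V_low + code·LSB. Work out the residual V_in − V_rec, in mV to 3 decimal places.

0.209 mV

Step size: 7.6 V ÷ 2^13 = 0.928 mV.
Scaled input = 2520.2257 LSBs, so code = 2520.
V_rec = (−3.8) + 2520·0.000927734 = -1.4621094 V.
Error = -1.4619 − (−1.4621094) = 0.000209375 V = 0.209 mV.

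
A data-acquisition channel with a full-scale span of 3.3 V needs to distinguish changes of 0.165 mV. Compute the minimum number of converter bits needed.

15 bits

Number of steps required ≥ 3.3 V / 0.165 mV = 20000.00.
Need 2^N ≥ 20000.00; 2^14 = 16384, 2^15 = 32768.
Minimum N = 15.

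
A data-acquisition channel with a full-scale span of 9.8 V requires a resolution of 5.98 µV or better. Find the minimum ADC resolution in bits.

21 bits

Number of steps required ≥ 9.8 V / 5.98 µV = 1638795.99.
Need 2^N ≥ 1638795.99; 2^20 = 1048576, 2^21 = 2097152.
Minimum N = 21.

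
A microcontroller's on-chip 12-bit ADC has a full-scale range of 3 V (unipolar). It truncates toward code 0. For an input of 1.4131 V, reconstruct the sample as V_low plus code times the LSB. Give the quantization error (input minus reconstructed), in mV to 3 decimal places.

0.258 mV

One LSB is 3 V / 4096 = 0.732 mV.
(V_in − V_low)/LSB = (1.4131 − 0)/0.000732422 = 1929.3525 → code 1929 (floor).
Reconstructed: 1.4128418 V.
V_in − V_rec = 0.000258203 V = 0.258 mV.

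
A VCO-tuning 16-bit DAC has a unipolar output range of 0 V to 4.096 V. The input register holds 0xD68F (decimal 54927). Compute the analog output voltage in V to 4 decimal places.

LSB = 4.096 V / 2^16 = 62.50 µV.
Code 0xD68F = 54927 decimal.
V_out = 0 + 54927 × 6.25e-05 V = 3.43294 V.

3.4329 V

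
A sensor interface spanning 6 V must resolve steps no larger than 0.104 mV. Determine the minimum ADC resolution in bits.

Number of steps required ≥ 6 V / 0.104 mV = 57692.31.
Need 2^N ≥ 57692.31; 2^15 = 32768, 2^16 = 65536.
Minimum N = 16.

16 bits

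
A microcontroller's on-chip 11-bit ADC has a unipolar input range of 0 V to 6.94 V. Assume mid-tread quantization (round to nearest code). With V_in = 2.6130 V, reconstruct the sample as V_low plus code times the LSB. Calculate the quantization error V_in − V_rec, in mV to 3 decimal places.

0.334 mV

LSB = 6.94/2^11 = 3.389 mV.
Scaled input = 771.0986 LSBs, so code = 771.
Code 771 maps back to 0 + 771×0.00338867 V = 2.612666 V.
V_in − V_rec = 0.000333984 V = 0.334 mV.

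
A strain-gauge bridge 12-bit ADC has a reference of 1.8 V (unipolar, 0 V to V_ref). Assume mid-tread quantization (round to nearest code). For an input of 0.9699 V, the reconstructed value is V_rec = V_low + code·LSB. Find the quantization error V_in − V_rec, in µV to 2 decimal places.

Step size: 1.8 V ÷ 2^12 = 439.45 µV.
(V_in − V_low)/LSB = (0.9699 − 0)/0.000439453 = 2207.0613 → code 2207 (round).
Reconstructed: 0.96987305 V.
Error = 0.9699 − 0.96987305 = 2.69531e-05 V = 26.95 µV.

26.95 µV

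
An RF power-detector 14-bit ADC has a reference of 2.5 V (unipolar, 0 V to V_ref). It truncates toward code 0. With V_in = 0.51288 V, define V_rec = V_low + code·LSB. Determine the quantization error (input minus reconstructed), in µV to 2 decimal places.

LSB = 2.5/2^14 = 152.59 µV.
Scaled input = 3361.2104 LSBs, so code = 3361.
Reconstructed: 0.5128479 V.
V_in − V_rec = 3.20996e-05 V = 32.10 µV.

32.10 µV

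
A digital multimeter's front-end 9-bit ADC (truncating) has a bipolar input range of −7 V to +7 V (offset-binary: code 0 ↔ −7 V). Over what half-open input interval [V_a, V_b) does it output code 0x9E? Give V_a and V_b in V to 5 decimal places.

[-2.67969 V, -2.65234 V)

LSB = 14/2^9 = 27.344 mV.
Code 0x9E = 158 decimal.
V_a = V_low + 158·LSB = -2.67969 V; V_b = V_low + 159·LSB = -2.65234 V.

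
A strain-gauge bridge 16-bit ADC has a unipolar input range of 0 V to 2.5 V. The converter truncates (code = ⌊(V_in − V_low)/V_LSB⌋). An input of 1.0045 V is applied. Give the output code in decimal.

code 26332

LSB = 2.5 V / 65536 = 38.15 µV.
(V_in − V_low)/LSB = (1.0045 − 0) / 3.8147e-05 = 26332.365.
Floor → code 26332.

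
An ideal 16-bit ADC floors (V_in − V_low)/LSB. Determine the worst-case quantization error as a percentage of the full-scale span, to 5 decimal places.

Truncating → worst-case error = 1 LSB = V_FS/2^16, so 100/65536 = 0.00152588 % of full scale.

0.00153 %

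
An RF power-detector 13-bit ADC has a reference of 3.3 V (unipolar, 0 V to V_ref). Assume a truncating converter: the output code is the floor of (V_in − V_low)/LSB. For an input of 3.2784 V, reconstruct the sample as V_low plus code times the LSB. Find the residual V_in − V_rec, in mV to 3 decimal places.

0.153 mV

One LSB is 3.3 V / 8192 = 402.83 µV.
(V_in − V_low)/LSB = (3.2784 − 0)/0.000402832 = 8138.3796 → code 8138 (floor).
V_rec = 0 + 8138·0.000402832 = 3.2782471 V.
Difference: 0.00015293 V → 0.153 mV.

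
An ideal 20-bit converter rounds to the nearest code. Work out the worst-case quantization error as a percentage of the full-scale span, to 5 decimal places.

Rounding → worst-case error = ½ LSB = V_FS/2^21, so 100/2097152 = 4.76837e-05 % of full scale.

0.00005 %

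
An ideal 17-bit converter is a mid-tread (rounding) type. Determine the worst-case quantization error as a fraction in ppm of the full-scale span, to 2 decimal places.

Rounding → worst-case error = ½ LSB = V_FS/2^18, so 1e+06/262144 = 3.8147 ppm of full scale.

3.81 ppm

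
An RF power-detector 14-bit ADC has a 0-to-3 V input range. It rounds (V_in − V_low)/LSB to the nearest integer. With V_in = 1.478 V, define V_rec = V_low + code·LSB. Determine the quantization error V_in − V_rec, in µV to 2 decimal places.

One LSB is 3 V / 16384 = 183.11 µV.
(V_in − V_low)/LSB = (1.478 − 0)/0.000183105 = 8071.8507 → code 8072 (round).
V_rec = 0 + 8072·0.000183105 = 1.4780273 V.
Error = 1.478 − 1.4780273 = -2.73438e-05 V = -27.34 µV.

-27.34 µV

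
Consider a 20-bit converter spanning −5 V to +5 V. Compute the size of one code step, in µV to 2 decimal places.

Full-scale span = 10 V.
LSB = 10 / 2^20 = 10 / 1048576 = 9.53674e-06 V = 9.54 µV.

9.54 µV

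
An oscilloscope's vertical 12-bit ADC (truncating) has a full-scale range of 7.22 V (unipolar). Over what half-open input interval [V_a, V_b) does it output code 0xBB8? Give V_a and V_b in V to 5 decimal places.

LSB = 7.22/2^12 = 1.763 mV.
Code 0xBB8 = 3000 decimal.
V_a = V_low + 3000·LSB = 5.28809 V; V_b = V_low + 3001·LSB = 5.28985 V.

[5.28809 V, 5.28985 V)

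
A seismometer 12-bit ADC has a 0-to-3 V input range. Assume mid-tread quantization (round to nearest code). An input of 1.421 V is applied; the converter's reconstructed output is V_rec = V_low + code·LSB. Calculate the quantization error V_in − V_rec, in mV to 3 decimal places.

One LSB is 3 V / 4096 = 0.732 mV.
Scaled input = 1940.1387 LSBs, so code = 1940.
Reconstructed: 1.4208984 V.
V_in − V_rec = 0.000101562 V = 0.102 mV.

0.102 mV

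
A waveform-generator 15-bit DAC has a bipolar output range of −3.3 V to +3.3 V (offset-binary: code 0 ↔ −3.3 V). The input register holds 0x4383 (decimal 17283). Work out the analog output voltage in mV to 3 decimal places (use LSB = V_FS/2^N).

LSB = 6.6 V / 2^15 = 201.42 µV.
Code 0x4383 = 17283 decimal.
V_out = (−3.3) + 17283 × 0.000201416 V = 0.181073 V.
= 181.073 mV.

181.073 mV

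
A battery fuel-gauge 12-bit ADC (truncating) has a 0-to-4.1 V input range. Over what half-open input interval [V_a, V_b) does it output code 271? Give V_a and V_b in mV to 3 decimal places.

LSB = 4.1/2^12 = 1.001 mV.
V_a = V_low + 271·LSB = 0.271265 V; V_b = V_low + 272·LSB = 0.272266 V.

[271.265 mV, 272.266 mV)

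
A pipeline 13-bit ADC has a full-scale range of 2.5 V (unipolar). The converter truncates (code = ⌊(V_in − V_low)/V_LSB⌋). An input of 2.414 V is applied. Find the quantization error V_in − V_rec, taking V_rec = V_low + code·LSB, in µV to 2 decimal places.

59.57 µV

LSB = 2.5/2^13 = 305.18 µV.
(2.414 − 0)/0.000305176 = 7910.1952; ⌊·⌋ gives code 7910.
Reconstructed: 2.4139404 V.
Difference: 5.95703e-05 V → 59.57 µV.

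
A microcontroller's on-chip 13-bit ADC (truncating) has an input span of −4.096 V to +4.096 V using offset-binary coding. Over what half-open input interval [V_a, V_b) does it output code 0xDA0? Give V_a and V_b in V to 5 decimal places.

[-0.60800 V, -0.60700 V)

LSB = 8.192/2^13 = 1.000 mV.
Code 0xDA0 = 3488 decimal.
V_a = V_low + 3488·LSB = -0.608 V; V_b = V_low + 3489·LSB = -0.607 V.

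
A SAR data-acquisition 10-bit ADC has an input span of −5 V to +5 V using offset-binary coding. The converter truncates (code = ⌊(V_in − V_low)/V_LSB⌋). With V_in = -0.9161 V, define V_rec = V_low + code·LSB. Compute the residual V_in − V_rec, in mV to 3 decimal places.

One LSB is 10 V / 1024 = 9.766 mV.
(V_in − V_low)/LSB = (-0.9161 − (−5))/0.00976562 = 418.1914 → code 418 (floor).
Code 418 maps back to (−5) + 418×0.00976562 V = -0.91796875 V.
V_in − V_rec = 0.00186875 V = 1.869 mV.

1.869 mV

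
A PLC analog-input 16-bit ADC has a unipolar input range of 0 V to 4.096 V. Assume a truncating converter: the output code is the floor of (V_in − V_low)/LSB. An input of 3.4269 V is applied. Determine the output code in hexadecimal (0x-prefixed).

code 0xD62E (decimal 54830)

LSB = 4.096 V / 65536 = 62.50 µV.
Input sits at 54830.400 steps above V_low.
⌊·⌋(54830.400) = 54830.
In hexadecimal (0x-prefixed): 0xD62E.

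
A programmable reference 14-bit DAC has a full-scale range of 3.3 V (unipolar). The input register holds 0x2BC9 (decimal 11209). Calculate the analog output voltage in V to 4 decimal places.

LSB = 3.3 V / 2^14 = 201.42 µV.
Code 0x2BC9 = 11209 decimal.
V_out = 0 + 11209 × 0.000201416 V = 2.25767 V.

2.2577 V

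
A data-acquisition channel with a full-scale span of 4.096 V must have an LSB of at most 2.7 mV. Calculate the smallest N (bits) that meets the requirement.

11 bits

Number of steps required ≥ 4.096 V / 2.7 mV = 1517.04.
Need 2^N ≥ 1517.04; 2^10 = 1024, 2^11 = 2048.
Minimum N = 11.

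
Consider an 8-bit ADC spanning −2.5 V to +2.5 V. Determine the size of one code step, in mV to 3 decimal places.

Full-scale span = 5 V.
LSB = 5 / 2^8 = 5 / 256 = 0.0195312 V = 19.531 mV.

19.531 mV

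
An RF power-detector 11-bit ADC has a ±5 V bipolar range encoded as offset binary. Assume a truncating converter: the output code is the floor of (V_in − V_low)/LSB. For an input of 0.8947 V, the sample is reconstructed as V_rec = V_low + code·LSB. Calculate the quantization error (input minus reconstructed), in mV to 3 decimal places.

LSB = 10/2^11 = 4.883 mV.
(0.8947 − (−5))/0.00488281 = 1207.2346; ⌊·⌋ gives code 1207.
V_rec = (−5) + 1207·0.00488281 = 0.89355469 V.
V_in − V_rec = 0.00114531 V = 1.145 mV.

1.145 mV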